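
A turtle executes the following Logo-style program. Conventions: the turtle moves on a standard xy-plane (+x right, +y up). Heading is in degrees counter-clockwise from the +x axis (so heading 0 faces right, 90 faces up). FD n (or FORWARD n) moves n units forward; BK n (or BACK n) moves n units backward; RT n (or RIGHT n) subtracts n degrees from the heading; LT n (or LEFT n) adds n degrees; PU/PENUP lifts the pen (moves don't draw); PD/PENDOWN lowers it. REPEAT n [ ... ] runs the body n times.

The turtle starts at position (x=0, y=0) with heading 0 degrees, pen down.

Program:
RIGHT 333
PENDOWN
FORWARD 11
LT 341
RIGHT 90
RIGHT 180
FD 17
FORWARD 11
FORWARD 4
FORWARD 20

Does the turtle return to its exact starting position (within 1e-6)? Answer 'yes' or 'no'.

Answer: no

Derivation:
Executing turtle program step by step:
Start: pos=(0,0), heading=0, pen down
RT 333: heading 0 -> 27
PD: pen down
FD 11: (0,0) -> (9.801,4.994) [heading=27, draw]
LT 341: heading 27 -> 8
RT 90: heading 8 -> 278
RT 180: heading 278 -> 98
FD 17: (9.801,4.994) -> (7.435,21.828) [heading=98, draw]
FD 11: (7.435,21.828) -> (5.904,32.721) [heading=98, draw]
FD 4: (5.904,32.721) -> (5.348,36.682) [heading=98, draw]
FD 20: (5.348,36.682) -> (2.564,56.488) [heading=98, draw]
Final: pos=(2.564,56.488), heading=98, 5 segment(s) drawn

Start position: (0, 0)
Final position: (2.564, 56.488)
Distance = 56.546; >= 1e-6 -> NOT closed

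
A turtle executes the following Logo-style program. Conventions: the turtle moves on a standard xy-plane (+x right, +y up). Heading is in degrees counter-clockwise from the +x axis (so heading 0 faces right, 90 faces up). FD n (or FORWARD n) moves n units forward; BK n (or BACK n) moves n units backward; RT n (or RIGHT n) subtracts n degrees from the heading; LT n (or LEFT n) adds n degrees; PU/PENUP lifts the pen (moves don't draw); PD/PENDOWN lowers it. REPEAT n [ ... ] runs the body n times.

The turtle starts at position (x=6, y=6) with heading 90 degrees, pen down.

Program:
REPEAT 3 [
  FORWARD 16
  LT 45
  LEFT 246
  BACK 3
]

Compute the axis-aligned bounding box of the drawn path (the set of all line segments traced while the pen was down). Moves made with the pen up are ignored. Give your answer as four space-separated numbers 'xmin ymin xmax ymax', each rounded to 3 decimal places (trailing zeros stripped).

Answer: 3.199 6 28.197 28.888

Derivation:
Executing turtle program step by step:
Start: pos=(6,6), heading=90, pen down
REPEAT 3 [
  -- iteration 1/3 --
  FD 16: (6,6) -> (6,22) [heading=90, draw]
  LT 45: heading 90 -> 135
  LT 246: heading 135 -> 21
  BK 3: (6,22) -> (3.199,20.925) [heading=21, draw]
  -- iteration 2/3 --
  FD 16: (3.199,20.925) -> (18.137,26.659) [heading=21, draw]
  LT 45: heading 21 -> 66
  LT 246: heading 66 -> 312
  BK 3: (18.137,26.659) -> (16.129,28.888) [heading=312, draw]
  -- iteration 3/3 --
  FD 16: (16.129,28.888) -> (26.835,16.998) [heading=312, draw]
  LT 45: heading 312 -> 357
  LT 246: heading 357 -> 243
  BK 3: (26.835,16.998) -> (28.197,19.671) [heading=243, draw]
]
Final: pos=(28.197,19.671), heading=243, 6 segment(s) drawn

Segment endpoints: x in {3.199, 6, 6, 16.129, 18.137, 26.835, 28.197}, y in {6, 16.998, 19.671, 20.925, 22, 26.659, 28.888}
xmin=3.199, ymin=6, xmax=28.197, ymax=28.888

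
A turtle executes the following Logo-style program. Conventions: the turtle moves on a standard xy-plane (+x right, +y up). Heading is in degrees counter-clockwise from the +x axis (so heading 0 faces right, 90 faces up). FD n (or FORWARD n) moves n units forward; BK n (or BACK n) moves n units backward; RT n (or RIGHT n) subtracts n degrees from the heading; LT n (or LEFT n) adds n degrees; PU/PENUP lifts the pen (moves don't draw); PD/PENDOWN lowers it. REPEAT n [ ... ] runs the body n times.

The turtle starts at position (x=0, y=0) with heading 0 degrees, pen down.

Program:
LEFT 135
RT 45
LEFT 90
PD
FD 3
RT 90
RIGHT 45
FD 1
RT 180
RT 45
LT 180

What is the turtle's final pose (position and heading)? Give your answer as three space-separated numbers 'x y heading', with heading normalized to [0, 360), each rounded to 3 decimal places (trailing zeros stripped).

Answer: -2.293 0.707 0

Derivation:
Executing turtle program step by step:
Start: pos=(0,0), heading=0, pen down
LT 135: heading 0 -> 135
RT 45: heading 135 -> 90
LT 90: heading 90 -> 180
PD: pen down
FD 3: (0,0) -> (-3,0) [heading=180, draw]
RT 90: heading 180 -> 90
RT 45: heading 90 -> 45
FD 1: (-3,0) -> (-2.293,0.707) [heading=45, draw]
RT 180: heading 45 -> 225
RT 45: heading 225 -> 180
LT 180: heading 180 -> 0
Final: pos=(-2.293,0.707), heading=0, 2 segment(s) drawn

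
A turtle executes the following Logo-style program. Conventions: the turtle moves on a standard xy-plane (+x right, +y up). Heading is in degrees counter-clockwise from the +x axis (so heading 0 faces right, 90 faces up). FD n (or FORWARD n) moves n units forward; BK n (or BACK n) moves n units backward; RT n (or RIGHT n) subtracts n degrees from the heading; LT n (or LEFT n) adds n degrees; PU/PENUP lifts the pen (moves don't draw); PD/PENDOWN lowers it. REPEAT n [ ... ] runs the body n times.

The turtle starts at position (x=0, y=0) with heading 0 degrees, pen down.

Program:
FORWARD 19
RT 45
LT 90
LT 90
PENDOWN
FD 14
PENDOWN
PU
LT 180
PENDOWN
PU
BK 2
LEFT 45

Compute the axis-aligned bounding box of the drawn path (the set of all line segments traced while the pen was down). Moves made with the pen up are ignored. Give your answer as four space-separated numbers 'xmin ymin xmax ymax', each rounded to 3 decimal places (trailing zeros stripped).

Answer: 0 0 19 9.899

Derivation:
Executing turtle program step by step:
Start: pos=(0,0), heading=0, pen down
FD 19: (0,0) -> (19,0) [heading=0, draw]
RT 45: heading 0 -> 315
LT 90: heading 315 -> 45
LT 90: heading 45 -> 135
PD: pen down
FD 14: (19,0) -> (9.101,9.899) [heading=135, draw]
PD: pen down
PU: pen up
LT 180: heading 135 -> 315
PD: pen down
PU: pen up
BK 2: (9.101,9.899) -> (7.686,11.314) [heading=315, move]
LT 45: heading 315 -> 0
Final: pos=(7.686,11.314), heading=0, 2 segment(s) drawn

Segment endpoints: x in {0, 9.101, 19}, y in {0, 9.899}
xmin=0, ymin=0, xmax=19, ymax=9.899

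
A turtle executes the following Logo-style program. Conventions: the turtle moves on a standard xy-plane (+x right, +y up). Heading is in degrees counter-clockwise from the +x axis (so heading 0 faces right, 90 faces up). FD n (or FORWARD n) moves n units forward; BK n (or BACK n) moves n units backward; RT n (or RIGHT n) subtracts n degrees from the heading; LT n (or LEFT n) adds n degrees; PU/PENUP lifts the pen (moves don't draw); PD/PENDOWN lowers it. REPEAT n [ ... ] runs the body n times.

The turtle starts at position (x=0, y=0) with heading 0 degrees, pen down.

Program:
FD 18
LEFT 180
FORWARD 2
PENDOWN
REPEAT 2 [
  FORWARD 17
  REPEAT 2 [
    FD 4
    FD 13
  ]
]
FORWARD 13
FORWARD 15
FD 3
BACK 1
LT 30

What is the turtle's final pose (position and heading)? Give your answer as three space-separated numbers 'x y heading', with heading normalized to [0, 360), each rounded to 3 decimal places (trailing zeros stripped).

Executing turtle program step by step:
Start: pos=(0,0), heading=0, pen down
FD 18: (0,0) -> (18,0) [heading=0, draw]
LT 180: heading 0 -> 180
FD 2: (18,0) -> (16,0) [heading=180, draw]
PD: pen down
REPEAT 2 [
  -- iteration 1/2 --
  FD 17: (16,0) -> (-1,0) [heading=180, draw]
  REPEAT 2 [
    -- iteration 1/2 --
    FD 4: (-1,0) -> (-5,0) [heading=180, draw]
    FD 13: (-5,0) -> (-18,0) [heading=180, draw]
    -- iteration 2/2 --
    FD 4: (-18,0) -> (-22,0) [heading=180, draw]
    FD 13: (-22,0) -> (-35,0) [heading=180, draw]
  ]
  -- iteration 2/2 --
  FD 17: (-35,0) -> (-52,0) [heading=180, draw]
  REPEAT 2 [
    -- iteration 1/2 --
    FD 4: (-52,0) -> (-56,0) [heading=180, draw]
    FD 13: (-56,0) -> (-69,0) [heading=180, draw]
    -- iteration 2/2 --
    FD 4: (-69,0) -> (-73,0) [heading=180, draw]
    FD 13: (-73,0) -> (-86,0) [heading=180, draw]
  ]
]
FD 13: (-86,0) -> (-99,0) [heading=180, draw]
FD 15: (-99,0) -> (-114,0) [heading=180, draw]
FD 3: (-114,0) -> (-117,0) [heading=180, draw]
BK 1: (-117,0) -> (-116,0) [heading=180, draw]
LT 30: heading 180 -> 210
Final: pos=(-116,0), heading=210, 16 segment(s) drawn

Answer: -116 0 210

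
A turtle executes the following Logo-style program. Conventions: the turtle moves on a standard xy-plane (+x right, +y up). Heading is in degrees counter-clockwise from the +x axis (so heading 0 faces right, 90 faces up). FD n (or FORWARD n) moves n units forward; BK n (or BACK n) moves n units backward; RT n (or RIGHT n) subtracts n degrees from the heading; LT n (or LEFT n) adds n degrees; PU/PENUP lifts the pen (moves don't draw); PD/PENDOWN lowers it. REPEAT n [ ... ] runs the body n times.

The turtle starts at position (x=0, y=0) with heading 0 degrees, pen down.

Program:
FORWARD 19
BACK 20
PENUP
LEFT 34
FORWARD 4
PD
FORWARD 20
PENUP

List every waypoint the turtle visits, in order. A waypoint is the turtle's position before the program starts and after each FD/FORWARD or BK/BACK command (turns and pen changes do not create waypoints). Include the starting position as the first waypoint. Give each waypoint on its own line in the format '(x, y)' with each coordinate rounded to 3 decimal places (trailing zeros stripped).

Answer: (0, 0)
(19, 0)
(-1, 0)
(2.316, 2.237)
(18.897, 13.421)

Derivation:
Executing turtle program step by step:
Start: pos=(0,0), heading=0, pen down
FD 19: (0,0) -> (19,0) [heading=0, draw]
BK 20: (19,0) -> (-1,0) [heading=0, draw]
PU: pen up
LT 34: heading 0 -> 34
FD 4: (-1,0) -> (2.316,2.237) [heading=34, move]
PD: pen down
FD 20: (2.316,2.237) -> (18.897,13.421) [heading=34, draw]
PU: pen up
Final: pos=(18.897,13.421), heading=34, 3 segment(s) drawn
Waypoints (5 total):
(0, 0)
(19, 0)
(-1, 0)
(2.316, 2.237)
(18.897, 13.421)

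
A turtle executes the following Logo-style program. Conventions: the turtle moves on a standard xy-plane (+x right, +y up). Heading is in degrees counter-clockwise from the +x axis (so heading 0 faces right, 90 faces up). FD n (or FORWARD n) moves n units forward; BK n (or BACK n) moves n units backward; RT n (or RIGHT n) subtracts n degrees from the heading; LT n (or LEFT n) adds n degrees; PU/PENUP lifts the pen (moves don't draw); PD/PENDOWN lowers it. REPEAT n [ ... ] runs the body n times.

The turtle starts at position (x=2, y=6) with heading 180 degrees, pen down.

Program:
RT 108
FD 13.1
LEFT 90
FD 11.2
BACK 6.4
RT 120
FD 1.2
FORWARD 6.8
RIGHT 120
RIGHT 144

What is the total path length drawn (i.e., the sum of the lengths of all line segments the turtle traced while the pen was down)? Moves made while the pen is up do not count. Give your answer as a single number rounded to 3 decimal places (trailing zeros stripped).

Answer: 38.7

Derivation:
Executing turtle program step by step:
Start: pos=(2,6), heading=180, pen down
RT 108: heading 180 -> 72
FD 13.1: (2,6) -> (6.048,18.459) [heading=72, draw]
LT 90: heading 72 -> 162
FD 11.2: (6.048,18.459) -> (-4.604,21.92) [heading=162, draw]
BK 6.4: (-4.604,21.92) -> (1.483,19.942) [heading=162, draw]
RT 120: heading 162 -> 42
FD 1.2: (1.483,19.942) -> (2.375,20.745) [heading=42, draw]
FD 6.8: (2.375,20.745) -> (7.428,25.295) [heading=42, draw]
RT 120: heading 42 -> 282
RT 144: heading 282 -> 138
Final: pos=(7.428,25.295), heading=138, 5 segment(s) drawn

Segment lengths:
  seg 1: (2,6) -> (6.048,18.459), length = 13.1
  seg 2: (6.048,18.459) -> (-4.604,21.92), length = 11.2
  seg 3: (-4.604,21.92) -> (1.483,19.942), length = 6.4
  seg 4: (1.483,19.942) -> (2.375,20.745), length = 1.2
  seg 5: (2.375,20.745) -> (7.428,25.295), length = 6.8
Total = 38.7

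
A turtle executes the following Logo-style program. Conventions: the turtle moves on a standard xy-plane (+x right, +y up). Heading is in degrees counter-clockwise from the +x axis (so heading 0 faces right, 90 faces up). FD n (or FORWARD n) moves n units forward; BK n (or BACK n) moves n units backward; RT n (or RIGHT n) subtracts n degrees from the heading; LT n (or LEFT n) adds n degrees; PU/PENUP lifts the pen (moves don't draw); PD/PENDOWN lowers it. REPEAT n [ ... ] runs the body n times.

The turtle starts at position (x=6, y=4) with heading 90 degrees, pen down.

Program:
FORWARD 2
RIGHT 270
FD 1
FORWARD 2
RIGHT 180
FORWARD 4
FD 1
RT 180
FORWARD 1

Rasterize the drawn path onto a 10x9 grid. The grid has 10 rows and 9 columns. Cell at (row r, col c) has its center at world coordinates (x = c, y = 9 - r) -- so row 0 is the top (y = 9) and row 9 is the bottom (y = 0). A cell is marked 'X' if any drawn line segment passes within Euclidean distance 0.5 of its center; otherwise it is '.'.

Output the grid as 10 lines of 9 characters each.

Segment 0: (6,4) -> (6,6)
Segment 1: (6,6) -> (5,6)
Segment 2: (5,6) -> (3,6)
Segment 3: (3,6) -> (7,6)
Segment 4: (7,6) -> (8,6)
Segment 5: (8,6) -> (7,6)

Answer: .........
.........
.........
...XXXXXX
......X..
......X..
.........
.........
.........
.........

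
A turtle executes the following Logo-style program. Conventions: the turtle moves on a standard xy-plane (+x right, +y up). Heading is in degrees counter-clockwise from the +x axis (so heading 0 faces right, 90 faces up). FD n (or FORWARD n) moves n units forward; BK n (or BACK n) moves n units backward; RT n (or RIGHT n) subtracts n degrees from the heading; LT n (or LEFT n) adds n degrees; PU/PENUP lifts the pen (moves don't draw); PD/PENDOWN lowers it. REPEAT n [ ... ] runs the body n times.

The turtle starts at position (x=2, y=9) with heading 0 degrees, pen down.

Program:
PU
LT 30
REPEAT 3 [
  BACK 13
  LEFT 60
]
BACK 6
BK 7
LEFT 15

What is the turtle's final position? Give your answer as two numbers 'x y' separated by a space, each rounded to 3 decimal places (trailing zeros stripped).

Executing turtle program step by step:
Start: pos=(2,9), heading=0, pen down
PU: pen up
LT 30: heading 0 -> 30
REPEAT 3 [
  -- iteration 1/3 --
  BK 13: (2,9) -> (-9.258,2.5) [heading=30, move]
  LT 60: heading 30 -> 90
  -- iteration 2/3 --
  BK 13: (-9.258,2.5) -> (-9.258,-10.5) [heading=90, move]
  LT 60: heading 90 -> 150
  -- iteration 3/3 --
  BK 13: (-9.258,-10.5) -> (2,-17) [heading=150, move]
  LT 60: heading 150 -> 210
]
BK 6: (2,-17) -> (7.196,-14) [heading=210, move]
BK 7: (7.196,-14) -> (13.258,-10.5) [heading=210, move]
LT 15: heading 210 -> 225
Final: pos=(13.258,-10.5), heading=225, 0 segment(s) drawn

Answer: 13.258 -10.5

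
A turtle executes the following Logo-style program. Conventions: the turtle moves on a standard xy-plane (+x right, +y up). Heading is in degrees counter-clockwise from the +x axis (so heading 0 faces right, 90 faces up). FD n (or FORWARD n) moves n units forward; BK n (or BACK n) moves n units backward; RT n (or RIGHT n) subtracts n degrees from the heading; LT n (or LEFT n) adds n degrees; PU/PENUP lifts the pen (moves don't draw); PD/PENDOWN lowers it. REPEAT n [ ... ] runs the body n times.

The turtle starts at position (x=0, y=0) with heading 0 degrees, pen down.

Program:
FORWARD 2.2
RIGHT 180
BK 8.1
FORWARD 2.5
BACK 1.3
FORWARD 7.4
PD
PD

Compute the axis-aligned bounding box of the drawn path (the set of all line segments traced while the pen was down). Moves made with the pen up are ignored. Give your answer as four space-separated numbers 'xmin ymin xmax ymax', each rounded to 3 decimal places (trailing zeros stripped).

Executing turtle program step by step:
Start: pos=(0,0), heading=0, pen down
FD 2.2: (0,0) -> (2.2,0) [heading=0, draw]
RT 180: heading 0 -> 180
BK 8.1: (2.2,0) -> (10.3,0) [heading=180, draw]
FD 2.5: (10.3,0) -> (7.8,0) [heading=180, draw]
BK 1.3: (7.8,0) -> (9.1,0) [heading=180, draw]
FD 7.4: (9.1,0) -> (1.7,0) [heading=180, draw]
PD: pen down
PD: pen down
Final: pos=(1.7,0), heading=180, 5 segment(s) drawn

Segment endpoints: x in {0, 1.7, 2.2, 7.8, 9.1, 10.3}, y in {0, 0, 0, 0, 0}
xmin=0, ymin=0, xmax=10.3, ymax=0

Answer: 0 0 10.3 0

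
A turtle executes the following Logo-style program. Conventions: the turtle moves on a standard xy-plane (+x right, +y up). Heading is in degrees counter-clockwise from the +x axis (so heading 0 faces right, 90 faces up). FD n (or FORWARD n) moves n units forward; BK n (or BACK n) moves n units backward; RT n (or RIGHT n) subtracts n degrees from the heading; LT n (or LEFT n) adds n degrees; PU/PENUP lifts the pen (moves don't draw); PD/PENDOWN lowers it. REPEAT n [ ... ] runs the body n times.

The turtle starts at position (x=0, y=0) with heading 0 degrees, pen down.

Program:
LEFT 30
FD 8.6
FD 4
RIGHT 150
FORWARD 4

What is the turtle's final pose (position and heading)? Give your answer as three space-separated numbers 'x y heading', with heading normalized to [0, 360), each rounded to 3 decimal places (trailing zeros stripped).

Answer: 8.912 2.836 240

Derivation:
Executing turtle program step by step:
Start: pos=(0,0), heading=0, pen down
LT 30: heading 0 -> 30
FD 8.6: (0,0) -> (7.448,4.3) [heading=30, draw]
FD 4: (7.448,4.3) -> (10.912,6.3) [heading=30, draw]
RT 150: heading 30 -> 240
FD 4: (10.912,6.3) -> (8.912,2.836) [heading=240, draw]
Final: pos=(8.912,2.836), heading=240, 3 segment(s) drawn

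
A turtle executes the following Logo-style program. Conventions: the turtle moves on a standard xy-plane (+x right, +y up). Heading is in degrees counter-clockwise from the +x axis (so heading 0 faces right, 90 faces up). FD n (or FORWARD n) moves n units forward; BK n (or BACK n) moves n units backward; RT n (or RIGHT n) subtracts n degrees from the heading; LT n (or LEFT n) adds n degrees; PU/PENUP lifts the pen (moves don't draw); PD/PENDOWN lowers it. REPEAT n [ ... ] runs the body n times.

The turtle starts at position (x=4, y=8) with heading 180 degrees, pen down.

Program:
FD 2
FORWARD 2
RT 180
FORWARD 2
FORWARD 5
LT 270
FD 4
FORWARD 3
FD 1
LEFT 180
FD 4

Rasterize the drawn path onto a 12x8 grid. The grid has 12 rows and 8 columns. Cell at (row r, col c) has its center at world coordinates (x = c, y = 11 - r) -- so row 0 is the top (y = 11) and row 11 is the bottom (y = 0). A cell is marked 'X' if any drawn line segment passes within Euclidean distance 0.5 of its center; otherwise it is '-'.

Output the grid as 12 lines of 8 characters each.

Answer: --------
--------
--------
XXXXXXXX
-------X
-------X
-------X
-------X
-------X
-------X
-------X
-------X

Derivation:
Segment 0: (4,8) -> (2,8)
Segment 1: (2,8) -> (0,8)
Segment 2: (0,8) -> (2,8)
Segment 3: (2,8) -> (7,8)
Segment 4: (7,8) -> (7,4)
Segment 5: (7,4) -> (7,1)
Segment 6: (7,1) -> (7,0)
Segment 7: (7,0) -> (7,4)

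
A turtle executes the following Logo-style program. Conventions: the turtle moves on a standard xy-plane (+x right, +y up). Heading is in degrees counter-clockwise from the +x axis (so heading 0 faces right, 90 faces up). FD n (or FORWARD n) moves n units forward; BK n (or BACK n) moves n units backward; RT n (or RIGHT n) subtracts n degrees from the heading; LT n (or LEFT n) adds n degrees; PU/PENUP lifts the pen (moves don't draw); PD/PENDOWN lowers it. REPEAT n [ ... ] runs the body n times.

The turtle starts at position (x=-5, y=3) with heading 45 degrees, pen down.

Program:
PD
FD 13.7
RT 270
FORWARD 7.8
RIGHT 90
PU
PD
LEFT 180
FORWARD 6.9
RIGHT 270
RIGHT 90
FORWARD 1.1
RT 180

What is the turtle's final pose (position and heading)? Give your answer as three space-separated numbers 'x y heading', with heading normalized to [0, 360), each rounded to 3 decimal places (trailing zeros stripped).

Executing turtle program step by step:
Start: pos=(-5,3), heading=45, pen down
PD: pen down
FD 13.7: (-5,3) -> (4.687,12.687) [heading=45, draw]
RT 270: heading 45 -> 135
FD 7.8: (4.687,12.687) -> (-0.828,18.203) [heading=135, draw]
RT 90: heading 135 -> 45
PU: pen up
PD: pen down
LT 180: heading 45 -> 225
FD 6.9: (-0.828,18.203) -> (-5.707,13.324) [heading=225, draw]
RT 270: heading 225 -> 315
RT 90: heading 315 -> 225
FD 1.1: (-5.707,13.324) -> (-6.485,12.546) [heading=225, draw]
RT 180: heading 225 -> 45
Final: pos=(-6.485,12.546), heading=45, 4 segment(s) drawn

Answer: -6.485 12.546 45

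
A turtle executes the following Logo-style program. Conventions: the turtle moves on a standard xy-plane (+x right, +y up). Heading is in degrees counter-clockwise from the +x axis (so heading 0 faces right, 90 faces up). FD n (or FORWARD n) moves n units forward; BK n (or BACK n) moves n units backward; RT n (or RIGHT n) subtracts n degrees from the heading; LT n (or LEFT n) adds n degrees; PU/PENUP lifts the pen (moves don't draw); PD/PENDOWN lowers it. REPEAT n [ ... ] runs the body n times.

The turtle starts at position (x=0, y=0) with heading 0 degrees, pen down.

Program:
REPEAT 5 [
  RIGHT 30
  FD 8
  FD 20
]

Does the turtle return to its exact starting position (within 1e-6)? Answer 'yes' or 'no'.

Executing turtle program step by step:
Start: pos=(0,0), heading=0, pen down
REPEAT 5 [
  -- iteration 1/5 --
  RT 30: heading 0 -> 330
  FD 8: (0,0) -> (6.928,-4) [heading=330, draw]
  FD 20: (6.928,-4) -> (24.249,-14) [heading=330, draw]
  -- iteration 2/5 --
  RT 30: heading 330 -> 300
  FD 8: (24.249,-14) -> (28.249,-20.928) [heading=300, draw]
  FD 20: (28.249,-20.928) -> (38.249,-38.249) [heading=300, draw]
  -- iteration 3/5 --
  RT 30: heading 300 -> 270
  FD 8: (38.249,-38.249) -> (38.249,-46.249) [heading=270, draw]
  FD 20: (38.249,-46.249) -> (38.249,-66.249) [heading=270, draw]
  -- iteration 4/5 --
  RT 30: heading 270 -> 240
  FD 8: (38.249,-66.249) -> (34.249,-73.177) [heading=240, draw]
  FD 20: (34.249,-73.177) -> (24.249,-90.497) [heading=240, draw]
  -- iteration 5/5 --
  RT 30: heading 240 -> 210
  FD 8: (24.249,-90.497) -> (17.321,-94.497) [heading=210, draw]
  FD 20: (17.321,-94.497) -> (0,-104.497) [heading=210, draw]
]
Final: pos=(0,-104.497), heading=210, 10 segment(s) drawn

Start position: (0, 0)
Final position: (0, -104.497)
Distance = 104.497; >= 1e-6 -> NOT closed

Answer: no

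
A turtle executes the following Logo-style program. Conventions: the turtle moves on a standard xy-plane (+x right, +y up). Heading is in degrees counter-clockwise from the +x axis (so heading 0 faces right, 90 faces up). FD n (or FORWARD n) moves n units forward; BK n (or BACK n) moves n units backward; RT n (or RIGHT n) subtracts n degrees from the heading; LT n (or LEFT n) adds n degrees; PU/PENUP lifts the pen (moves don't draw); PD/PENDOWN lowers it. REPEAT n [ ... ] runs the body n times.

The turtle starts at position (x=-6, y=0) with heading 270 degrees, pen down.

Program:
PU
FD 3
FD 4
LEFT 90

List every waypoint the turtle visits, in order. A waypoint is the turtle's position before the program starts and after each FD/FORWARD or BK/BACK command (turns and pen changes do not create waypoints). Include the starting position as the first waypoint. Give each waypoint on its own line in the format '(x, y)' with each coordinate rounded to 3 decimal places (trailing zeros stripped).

Executing turtle program step by step:
Start: pos=(-6,0), heading=270, pen down
PU: pen up
FD 3: (-6,0) -> (-6,-3) [heading=270, move]
FD 4: (-6,-3) -> (-6,-7) [heading=270, move]
LT 90: heading 270 -> 0
Final: pos=(-6,-7), heading=0, 0 segment(s) drawn
Waypoints (3 total):
(-6, 0)
(-6, -3)
(-6, -7)

Answer: (-6, 0)
(-6, -3)
(-6, -7)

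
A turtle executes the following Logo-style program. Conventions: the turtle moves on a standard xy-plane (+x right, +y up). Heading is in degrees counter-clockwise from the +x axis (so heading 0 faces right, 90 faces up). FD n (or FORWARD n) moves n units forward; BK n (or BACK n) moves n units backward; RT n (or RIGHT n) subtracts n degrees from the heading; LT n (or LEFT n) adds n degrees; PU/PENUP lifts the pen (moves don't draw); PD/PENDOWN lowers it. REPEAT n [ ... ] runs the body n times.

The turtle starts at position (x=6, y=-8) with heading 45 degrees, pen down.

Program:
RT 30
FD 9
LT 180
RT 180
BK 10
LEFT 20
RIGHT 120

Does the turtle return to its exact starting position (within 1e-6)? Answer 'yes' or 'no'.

Executing turtle program step by step:
Start: pos=(6,-8), heading=45, pen down
RT 30: heading 45 -> 15
FD 9: (6,-8) -> (14.693,-5.671) [heading=15, draw]
LT 180: heading 15 -> 195
RT 180: heading 195 -> 15
BK 10: (14.693,-5.671) -> (5.034,-8.259) [heading=15, draw]
LT 20: heading 15 -> 35
RT 120: heading 35 -> 275
Final: pos=(5.034,-8.259), heading=275, 2 segment(s) drawn

Start position: (6, -8)
Final position: (5.034, -8.259)
Distance = 1; >= 1e-6 -> NOT closed

Answer: no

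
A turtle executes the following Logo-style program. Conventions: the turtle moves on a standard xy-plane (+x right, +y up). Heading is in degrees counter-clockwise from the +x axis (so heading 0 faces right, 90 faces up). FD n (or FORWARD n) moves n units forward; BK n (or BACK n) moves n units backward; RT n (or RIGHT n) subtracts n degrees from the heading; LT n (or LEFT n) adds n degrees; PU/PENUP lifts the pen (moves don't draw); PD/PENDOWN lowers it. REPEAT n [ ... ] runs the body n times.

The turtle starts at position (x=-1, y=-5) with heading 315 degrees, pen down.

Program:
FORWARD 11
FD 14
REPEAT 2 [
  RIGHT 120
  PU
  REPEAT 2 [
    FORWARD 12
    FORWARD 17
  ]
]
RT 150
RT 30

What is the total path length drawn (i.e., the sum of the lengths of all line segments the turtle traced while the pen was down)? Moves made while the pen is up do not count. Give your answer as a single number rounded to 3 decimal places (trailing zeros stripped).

Executing turtle program step by step:
Start: pos=(-1,-5), heading=315, pen down
FD 11: (-1,-5) -> (6.778,-12.778) [heading=315, draw]
FD 14: (6.778,-12.778) -> (16.678,-22.678) [heading=315, draw]
REPEAT 2 [
  -- iteration 1/2 --
  RT 120: heading 315 -> 195
  PU: pen up
  REPEAT 2 [
    -- iteration 1/2 --
    FD 12: (16.678,-22.678) -> (5.087,-25.783) [heading=195, move]
    FD 17: (5.087,-25.783) -> (-11.334,-30.183) [heading=195, move]
    -- iteration 2/2 --
    FD 12: (-11.334,-30.183) -> (-22.925,-33.289) [heading=195, move]
    FD 17: (-22.925,-33.289) -> (-39.346,-37.689) [heading=195, move]
  ]
  -- iteration 2/2 --
  RT 120: heading 195 -> 75
  PU: pen up
  REPEAT 2 [
    -- iteration 1/2 --
    FD 12: (-39.346,-37.689) -> (-36.24,-26.098) [heading=75, move]
    FD 17: (-36.24,-26.098) -> (-31.84,-9.677) [heading=75, move]
    -- iteration 2/2 --
    FD 12: (-31.84,-9.677) -> (-28.734,1.914) [heading=75, move]
    FD 17: (-28.734,1.914) -> (-24.335,18.335) [heading=75, move]
  ]
]
RT 150: heading 75 -> 285
RT 30: heading 285 -> 255
Final: pos=(-24.335,18.335), heading=255, 2 segment(s) drawn

Segment lengths:
  seg 1: (-1,-5) -> (6.778,-12.778), length = 11
  seg 2: (6.778,-12.778) -> (16.678,-22.678), length = 14
Total = 25

Answer: 25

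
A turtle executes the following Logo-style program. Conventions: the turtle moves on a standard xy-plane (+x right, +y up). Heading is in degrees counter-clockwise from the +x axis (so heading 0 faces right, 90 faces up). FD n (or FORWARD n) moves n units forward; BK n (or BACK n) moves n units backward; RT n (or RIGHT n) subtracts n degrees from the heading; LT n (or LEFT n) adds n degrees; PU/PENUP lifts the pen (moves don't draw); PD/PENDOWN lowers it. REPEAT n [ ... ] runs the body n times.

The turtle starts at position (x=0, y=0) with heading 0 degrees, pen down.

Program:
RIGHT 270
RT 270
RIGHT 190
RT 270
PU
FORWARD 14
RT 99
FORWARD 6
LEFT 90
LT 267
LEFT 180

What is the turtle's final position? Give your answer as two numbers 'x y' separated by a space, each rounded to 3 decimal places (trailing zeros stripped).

Executing turtle program step by step:
Start: pos=(0,0), heading=0, pen down
RT 270: heading 0 -> 90
RT 270: heading 90 -> 180
RT 190: heading 180 -> 350
RT 270: heading 350 -> 80
PU: pen up
FD 14: (0,0) -> (2.431,13.787) [heading=80, move]
RT 99: heading 80 -> 341
FD 6: (2.431,13.787) -> (8.104,11.834) [heading=341, move]
LT 90: heading 341 -> 71
LT 267: heading 71 -> 338
LT 180: heading 338 -> 158
Final: pos=(8.104,11.834), heading=158, 0 segment(s) drawn

Answer: 8.104 11.834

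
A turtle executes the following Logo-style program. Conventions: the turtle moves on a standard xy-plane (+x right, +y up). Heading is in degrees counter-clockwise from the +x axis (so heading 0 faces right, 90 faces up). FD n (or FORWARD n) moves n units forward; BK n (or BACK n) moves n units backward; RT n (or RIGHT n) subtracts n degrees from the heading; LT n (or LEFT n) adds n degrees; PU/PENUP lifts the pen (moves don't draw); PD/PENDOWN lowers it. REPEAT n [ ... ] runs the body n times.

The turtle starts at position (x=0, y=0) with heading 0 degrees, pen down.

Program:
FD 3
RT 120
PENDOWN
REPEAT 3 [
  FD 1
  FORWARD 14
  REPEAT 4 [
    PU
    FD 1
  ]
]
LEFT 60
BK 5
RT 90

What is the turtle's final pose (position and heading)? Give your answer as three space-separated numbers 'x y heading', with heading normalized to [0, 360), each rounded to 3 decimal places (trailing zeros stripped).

Executing turtle program step by step:
Start: pos=(0,0), heading=0, pen down
FD 3: (0,0) -> (3,0) [heading=0, draw]
RT 120: heading 0 -> 240
PD: pen down
REPEAT 3 [
  -- iteration 1/3 --
  FD 1: (3,0) -> (2.5,-0.866) [heading=240, draw]
  FD 14: (2.5,-0.866) -> (-4.5,-12.99) [heading=240, draw]
  REPEAT 4 [
    -- iteration 1/4 --
    PU: pen up
    FD 1: (-4.5,-12.99) -> (-5,-13.856) [heading=240, move]
    -- iteration 2/4 --
    PU: pen up
    FD 1: (-5,-13.856) -> (-5.5,-14.722) [heading=240, move]
    -- iteration 3/4 --
    PU: pen up
    FD 1: (-5.5,-14.722) -> (-6,-15.588) [heading=240, move]
    -- iteration 4/4 --
    PU: pen up
    FD 1: (-6,-15.588) -> (-6.5,-16.454) [heading=240, move]
  ]
  -- iteration 2/3 --
  FD 1: (-6.5,-16.454) -> (-7,-17.321) [heading=240, move]
  FD 14: (-7,-17.321) -> (-14,-29.445) [heading=240, move]
  REPEAT 4 [
    -- iteration 1/4 --
    PU: pen up
    FD 1: (-14,-29.445) -> (-14.5,-30.311) [heading=240, move]
    -- iteration 2/4 --
    PU: pen up
    FD 1: (-14.5,-30.311) -> (-15,-31.177) [heading=240, move]
    -- iteration 3/4 --
    PU: pen up
    FD 1: (-15,-31.177) -> (-15.5,-32.043) [heading=240, move]
    -- iteration 4/4 --
    PU: pen up
    FD 1: (-15.5,-32.043) -> (-16,-32.909) [heading=240, move]
  ]
  -- iteration 3/3 --
  FD 1: (-16,-32.909) -> (-16.5,-33.775) [heading=240, move]
  FD 14: (-16.5,-33.775) -> (-23.5,-45.899) [heading=240, move]
  REPEAT 4 [
    -- iteration 1/4 --
    PU: pen up
    FD 1: (-23.5,-45.899) -> (-24,-46.765) [heading=240, move]
    -- iteration 2/4 --
    PU: pen up
    FD 1: (-24,-46.765) -> (-24.5,-47.631) [heading=240, move]
    -- iteration 3/4 --
    PU: pen up
    FD 1: (-24.5,-47.631) -> (-25,-48.497) [heading=240, move]
    -- iteration 4/4 --
    PU: pen up
    FD 1: (-25,-48.497) -> (-25.5,-49.363) [heading=240, move]
  ]
]
LT 60: heading 240 -> 300
BK 5: (-25.5,-49.363) -> (-28,-45.033) [heading=300, move]
RT 90: heading 300 -> 210
Final: pos=(-28,-45.033), heading=210, 3 segment(s) drawn

Answer: -28 -45.033 210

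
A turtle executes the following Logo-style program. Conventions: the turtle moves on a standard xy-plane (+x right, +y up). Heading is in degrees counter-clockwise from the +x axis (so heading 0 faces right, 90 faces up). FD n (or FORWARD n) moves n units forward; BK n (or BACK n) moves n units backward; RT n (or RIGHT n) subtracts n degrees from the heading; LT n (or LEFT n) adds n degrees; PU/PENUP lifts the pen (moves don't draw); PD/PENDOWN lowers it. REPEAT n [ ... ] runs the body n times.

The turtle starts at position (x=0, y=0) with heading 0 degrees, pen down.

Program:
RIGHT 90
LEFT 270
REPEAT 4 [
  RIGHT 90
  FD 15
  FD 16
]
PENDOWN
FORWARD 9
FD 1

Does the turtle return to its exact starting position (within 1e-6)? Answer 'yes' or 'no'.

Executing turtle program step by step:
Start: pos=(0,0), heading=0, pen down
RT 90: heading 0 -> 270
LT 270: heading 270 -> 180
REPEAT 4 [
  -- iteration 1/4 --
  RT 90: heading 180 -> 90
  FD 15: (0,0) -> (0,15) [heading=90, draw]
  FD 16: (0,15) -> (0,31) [heading=90, draw]
  -- iteration 2/4 --
  RT 90: heading 90 -> 0
  FD 15: (0,31) -> (15,31) [heading=0, draw]
  FD 16: (15,31) -> (31,31) [heading=0, draw]
  -- iteration 3/4 --
  RT 90: heading 0 -> 270
  FD 15: (31,31) -> (31,16) [heading=270, draw]
  FD 16: (31,16) -> (31,0) [heading=270, draw]
  -- iteration 4/4 --
  RT 90: heading 270 -> 180
  FD 15: (31,0) -> (16,0) [heading=180, draw]
  FD 16: (16,0) -> (0,0) [heading=180, draw]
]
PD: pen down
FD 9: (0,0) -> (-9,0) [heading=180, draw]
FD 1: (-9,0) -> (-10,0) [heading=180, draw]
Final: pos=(-10,0), heading=180, 10 segment(s) drawn

Start position: (0, 0)
Final position: (-10, 0)
Distance = 10; >= 1e-6 -> NOT closed

Answer: no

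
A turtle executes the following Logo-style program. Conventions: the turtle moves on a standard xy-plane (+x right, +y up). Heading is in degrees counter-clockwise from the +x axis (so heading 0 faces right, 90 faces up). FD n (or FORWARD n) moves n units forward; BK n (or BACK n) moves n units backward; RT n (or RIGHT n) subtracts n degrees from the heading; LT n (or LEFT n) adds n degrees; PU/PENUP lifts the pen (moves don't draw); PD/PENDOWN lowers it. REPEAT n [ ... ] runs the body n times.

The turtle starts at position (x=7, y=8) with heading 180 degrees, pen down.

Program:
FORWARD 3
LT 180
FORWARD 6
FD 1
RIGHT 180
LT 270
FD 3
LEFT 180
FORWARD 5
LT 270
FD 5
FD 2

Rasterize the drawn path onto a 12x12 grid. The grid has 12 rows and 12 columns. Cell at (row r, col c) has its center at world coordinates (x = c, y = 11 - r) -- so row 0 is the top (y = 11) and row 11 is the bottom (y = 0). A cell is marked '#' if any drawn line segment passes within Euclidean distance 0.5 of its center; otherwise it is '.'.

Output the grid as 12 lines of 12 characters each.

Segment 0: (7,8) -> (4,8)
Segment 1: (4,8) -> (10,8)
Segment 2: (10,8) -> (11,8)
Segment 3: (11,8) -> (11,11)
Segment 4: (11,11) -> (11,6)
Segment 5: (11,6) -> (6,6)
Segment 6: (6,6) -> (4,6)

Answer: ...........#
...........#
...........#
....########
...........#
....########
............
............
............
............
............
............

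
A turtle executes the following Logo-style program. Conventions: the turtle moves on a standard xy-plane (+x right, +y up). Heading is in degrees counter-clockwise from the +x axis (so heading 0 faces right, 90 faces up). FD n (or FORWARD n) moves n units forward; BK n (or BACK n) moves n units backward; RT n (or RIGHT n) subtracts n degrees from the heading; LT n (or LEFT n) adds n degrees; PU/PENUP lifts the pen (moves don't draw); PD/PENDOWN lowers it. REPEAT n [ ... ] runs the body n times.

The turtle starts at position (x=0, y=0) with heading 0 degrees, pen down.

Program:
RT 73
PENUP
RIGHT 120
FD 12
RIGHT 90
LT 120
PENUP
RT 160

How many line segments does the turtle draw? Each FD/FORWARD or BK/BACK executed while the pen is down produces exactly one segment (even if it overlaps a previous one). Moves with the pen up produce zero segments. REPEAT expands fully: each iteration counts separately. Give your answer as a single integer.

Executing turtle program step by step:
Start: pos=(0,0), heading=0, pen down
RT 73: heading 0 -> 287
PU: pen up
RT 120: heading 287 -> 167
FD 12: (0,0) -> (-11.692,2.699) [heading=167, move]
RT 90: heading 167 -> 77
LT 120: heading 77 -> 197
PU: pen up
RT 160: heading 197 -> 37
Final: pos=(-11.692,2.699), heading=37, 0 segment(s) drawn
Segments drawn: 0

Answer: 0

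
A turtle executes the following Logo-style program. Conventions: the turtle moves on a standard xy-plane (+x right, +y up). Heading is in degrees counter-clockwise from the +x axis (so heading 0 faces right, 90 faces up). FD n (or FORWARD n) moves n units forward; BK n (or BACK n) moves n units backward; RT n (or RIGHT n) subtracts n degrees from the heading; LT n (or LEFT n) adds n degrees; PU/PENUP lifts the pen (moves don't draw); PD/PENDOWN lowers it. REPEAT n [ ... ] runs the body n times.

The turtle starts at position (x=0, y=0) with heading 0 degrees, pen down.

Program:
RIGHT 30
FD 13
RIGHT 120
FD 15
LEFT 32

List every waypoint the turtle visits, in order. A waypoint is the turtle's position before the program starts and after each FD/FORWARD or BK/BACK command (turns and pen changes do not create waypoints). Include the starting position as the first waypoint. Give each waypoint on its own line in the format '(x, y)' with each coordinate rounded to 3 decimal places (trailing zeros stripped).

Executing turtle program step by step:
Start: pos=(0,0), heading=0, pen down
RT 30: heading 0 -> 330
FD 13: (0,0) -> (11.258,-6.5) [heading=330, draw]
RT 120: heading 330 -> 210
FD 15: (11.258,-6.5) -> (-1.732,-14) [heading=210, draw]
LT 32: heading 210 -> 242
Final: pos=(-1.732,-14), heading=242, 2 segment(s) drawn
Waypoints (3 total):
(0, 0)
(11.258, -6.5)
(-1.732, -14)

Answer: (0, 0)
(11.258, -6.5)
(-1.732, -14)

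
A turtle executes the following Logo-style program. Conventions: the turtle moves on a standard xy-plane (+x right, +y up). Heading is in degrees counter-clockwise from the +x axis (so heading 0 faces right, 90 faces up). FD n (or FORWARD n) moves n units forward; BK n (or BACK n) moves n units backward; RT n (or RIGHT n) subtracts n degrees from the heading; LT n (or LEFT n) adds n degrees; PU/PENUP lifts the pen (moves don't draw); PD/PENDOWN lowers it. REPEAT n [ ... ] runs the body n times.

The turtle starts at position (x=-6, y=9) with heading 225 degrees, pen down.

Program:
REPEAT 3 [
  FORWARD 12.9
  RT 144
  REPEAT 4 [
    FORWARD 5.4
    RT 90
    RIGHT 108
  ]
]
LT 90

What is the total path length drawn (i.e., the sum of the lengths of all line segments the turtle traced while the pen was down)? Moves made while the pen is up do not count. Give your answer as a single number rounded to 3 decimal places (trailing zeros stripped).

Answer: 103.5

Derivation:
Executing turtle program step by step:
Start: pos=(-6,9), heading=225, pen down
REPEAT 3 [
  -- iteration 1/3 --
  FD 12.9: (-6,9) -> (-15.122,-0.122) [heading=225, draw]
  RT 144: heading 225 -> 81
  REPEAT 4 [
    -- iteration 1/4 --
    FD 5.4: (-15.122,-0.122) -> (-14.277,5.212) [heading=81, draw]
    RT 90: heading 81 -> 351
    RT 108: heading 351 -> 243
    -- iteration 2/4 --
    FD 5.4: (-14.277,5.212) -> (-16.728,0.4) [heading=243, draw]
    RT 90: heading 243 -> 153
    RT 108: heading 153 -> 45
    -- iteration 3/4 --
    FD 5.4: (-16.728,0.4) -> (-12.91,4.219) [heading=45, draw]
    RT 90: heading 45 -> 315
    RT 108: heading 315 -> 207
    -- iteration 4/4 --
    FD 5.4: (-12.91,4.219) -> (-17.722,1.767) [heading=207, draw]
    RT 90: heading 207 -> 117
    RT 108: heading 117 -> 9
  ]
  -- iteration 2/3 --
  FD 12.9: (-17.722,1.767) -> (-4.98,3.785) [heading=9, draw]
  RT 144: heading 9 -> 225
  REPEAT 4 [
    -- iteration 1/4 --
    FD 5.4: (-4.98,3.785) -> (-8.799,-0.033) [heading=225, draw]
    RT 90: heading 225 -> 135
    RT 108: heading 135 -> 27
    -- iteration 2/4 --
    FD 5.4: (-8.799,-0.033) -> (-3.987,2.418) [heading=27, draw]
    RT 90: heading 27 -> 297
    RT 108: heading 297 -> 189
    -- iteration 3/4 --
    FD 5.4: (-3.987,2.418) -> (-9.321,1.574) [heading=189, draw]
    RT 90: heading 189 -> 99
    RT 108: heading 99 -> 351
    -- iteration 4/4 --
    FD 5.4: (-9.321,1.574) -> (-3.987,0.729) [heading=351, draw]
    RT 90: heading 351 -> 261
    RT 108: heading 261 -> 153
  ]
  -- iteration 3/3 --
  FD 12.9: (-3.987,0.729) -> (-15.481,6.585) [heading=153, draw]
  RT 144: heading 153 -> 9
  REPEAT 4 [
    -- iteration 1/4 --
    FD 5.4: (-15.481,6.585) -> (-10.148,7.43) [heading=9, draw]
    RT 90: heading 9 -> 279
    RT 108: heading 279 -> 171
    -- iteration 2/4 --
    FD 5.4: (-10.148,7.43) -> (-15.481,8.275) [heading=171, draw]
    RT 90: heading 171 -> 81
    RT 108: heading 81 -> 333
    -- iteration 3/4 --
    FD 5.4: (-15.481,8.275) -> (-10.67,5.823) [heading=333, draw]
    RT 90: heading 333 -> 243
    RT 108: heading 243 -> 135
    -- iteration 4/4 --
    FD 5.4: (-10.67,5.823) -> (-14.488,9.642) [heading=135, draw]
    RT 90: heading 135 -> 45
    RT 108: heading 45 -> 297
  ]
]
LT 90: heading 297 -> 27
Final: pos=(-14.488,9.642), heading=27, 15 segment(s) drawn

Segment lengths:
  seg 1: (-6,9) -> (-15.122,-0.122), length = 12.9
  seg 2: (-15.122,-0.122) -> (-14.277,5.212), length = 5.4
  seg 3: (-14.277,5.212) -> (-16.728,0.4), length = 5.4
  seg 4: (-16.728,0.4) -> (-12.91,4.219), length = 5.4
  seg 5: (-12.91,4.219) -> (-17.722,1.767), length = 5.4
  seg 6: (-17.722,1.767) -> (-4.98,3.785), length = 12.9
  seg 7: (-4.98,3.785) -> (-8.799,-0.033), length = 5.4
  seg 8: (-8.799,-0.033) -> (-3.987,2.418), length = 5.4
  seg 9: (-3.987,2.418) -> (-9.321,1.574), length = 5.4
  seg 10: (-9.321,1.574) -> (-3.987,0.729), length = 5.4
  seg 11: (-3.987,0.729) -> (-15.481,6.585), length = 12.9
  seg 12: (-15.481,6.585) -> (-10.148,7.43), length = 5.4
  seg 13: (-10.148,7.43) -> (-15.481,8.275), length = 5.4
  seg 14: (-15.481,8.275) -> (-10.67,5.823), length = 5.4
  seg 15: (-10.67,5.823) -> (-14.488,9.642), length = 5.4
Total = 103.5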